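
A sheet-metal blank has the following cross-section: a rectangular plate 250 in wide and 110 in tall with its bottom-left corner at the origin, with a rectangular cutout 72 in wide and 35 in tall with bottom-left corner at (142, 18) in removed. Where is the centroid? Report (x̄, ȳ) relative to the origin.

x̄ = 119.65 in, ȳ = 56.97 in

plate: A = 250 × 110 = 27500.00, centroid at (125.00, 55.00).
hole: A = −(72 × 35) = -2520.00, centroid at (178.00, 35.50).
ΣA = 24980.00 in², ΣAx̄ = 2988940.00 in³, ΣAȳ = 1423040.00 in³.
x̄ = 2988940.00/24980.00 = 119.65 in; ȳ = 1423040.00/24980.00 = 56.97 in.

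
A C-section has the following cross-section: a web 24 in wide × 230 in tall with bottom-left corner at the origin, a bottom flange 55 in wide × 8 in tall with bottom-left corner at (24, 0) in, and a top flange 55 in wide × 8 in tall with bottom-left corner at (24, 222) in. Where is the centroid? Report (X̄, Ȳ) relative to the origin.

web: A = 24 × 230 = 5520.00, centroid at (12.00, 115.00).
bottom flange: A = 55 × 8 = 440.00, centroid at (51.50, 4.00).
top flange: A = 55 × 8 = 440.00, centroid at (51.50, 226.00).
ΣA = 6400.00 in²
ΣAX̄ = (5520.00)(12.00) + (440.00)(51.50) + (440.00)(51.50) = 111560.00 in³
ΣAȲ = (5520.00)(115.00) + (440.00)(4.00) + (440.00)(226.00) = 736000.00 in³
X̄ = 111560.00 / 6400.00 = 17.43 in
Ȳ = 736000.00 / 6400.00 = 115.00 in

X̄ = 17.43 in, Ȳ = 115.00 in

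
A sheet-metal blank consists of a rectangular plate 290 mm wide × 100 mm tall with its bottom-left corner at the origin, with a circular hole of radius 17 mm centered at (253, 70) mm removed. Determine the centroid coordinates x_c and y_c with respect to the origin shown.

x_c = 141.51 mm, y_c = 49.35 mm

Part | A | x̄ᵢ | ȳᵢ | A·x̄ᵢ | A·ȳᵢ
plate | 29000.00 | 145.00 | 50.00 | 4205000.00 | 1450000.00
hole | -907.92 | 253.00 | 70.00 | -229703.83 | -63554.42
Σ | 28092.08 |  |  | 3975296.17 | 1386445.58
x_c = 3975296.17 / 28092.08 = 141.51 mm
y_c = 1386445.58 / 28092.08 = 49.35 mm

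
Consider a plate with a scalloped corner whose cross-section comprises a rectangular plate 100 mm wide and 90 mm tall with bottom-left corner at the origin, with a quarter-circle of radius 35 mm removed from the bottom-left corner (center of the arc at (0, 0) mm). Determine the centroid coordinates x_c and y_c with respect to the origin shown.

x_c = 54.21 mm, y_c = 48.61 mm

plate: A = 100 × 90 = 9000.00, centroid at (50.00, 45.00).
removed quarter-circle: A = −¼π·35² = -962.11, centroid at (14.85, 14.85).
ΣA = 8037.89 mm², ΣAx_c = 435708.33 mm³, ΣAy_c = 390708.33 mm³.
x_c = 435708.33/8037.89 = 54.21 mm; y_c = 390708.33/8037.89 = 48.61 mm.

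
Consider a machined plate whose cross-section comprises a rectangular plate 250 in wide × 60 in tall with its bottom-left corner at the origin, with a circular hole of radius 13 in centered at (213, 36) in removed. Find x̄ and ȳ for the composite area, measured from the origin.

x̄ = 121.77 in, ȳ = 29.78 in

plate: A = 250 × 60 = 15000.00, centroid at (125.00, 30.00).
hole: A = −π·13² = -530.93, centroid at (213.00, 36.00).
ΣA = 14469.07 in²
ΣAx̄ = (15000.00)(125.00) + (-530.93)(213.00) = 1761912.09 in³
ΣAȳ = (15000.00)(30.00) + (-530.93)(36.00) = 430886.55 in³
x̄ = 1761912.09 / 14469.07 = 121.77 in
ȳ = 430886.55 / 14469.07 = 29.78 in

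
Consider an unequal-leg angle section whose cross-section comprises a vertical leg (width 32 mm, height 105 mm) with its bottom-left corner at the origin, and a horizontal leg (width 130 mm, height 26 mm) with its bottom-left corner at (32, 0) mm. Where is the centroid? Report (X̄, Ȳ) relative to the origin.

X̄ = 56.62 mm, Ȳ = 32.69 mm

vertical leg: A = 32 × 105 = 3360.00, centroid at (16.00, 52.50).
horizontal leg: A = 130 × 26 = 3380.00, centroid at (97.00, 13.00).
ΣA = 6740.00 mm², ΣAX̄ = 381620.00 mm³, ΣAȲ = 220340.00 mm³.
X̄ = 381620.00/6740.00 = 56.62 mm; Ȳ = 220340.00/6740.00 = 32.69 mm.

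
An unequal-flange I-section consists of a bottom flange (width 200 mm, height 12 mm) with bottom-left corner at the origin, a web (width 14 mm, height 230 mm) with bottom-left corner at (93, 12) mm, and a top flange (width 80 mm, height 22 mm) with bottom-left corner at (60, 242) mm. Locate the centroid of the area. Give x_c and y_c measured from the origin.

bottom flange: A = 200 × 12 = 2400.00, centroid at (100.00, 6.00).
web: A = 14 × 230 = 3220.00, centroid at (100.00, 127.00).
top flange: A = 80 × 22 = 1760.00, centroid at (100.00, 253.00).
ΣA = 7380.00 mm²
ΣAx_c = (2400.00)(100.00) + (3220.00)(100.00) + (1760.00)(100.00) = 738000.00 mm³
ΣAy_c = (2400.00)(6.00) + (3220.00)(127.00) + (1760.00)(253.00) = 868620.00 mm³
x_c = 738000.00 / 7380.00 = 100.00 mm
y_c = 868620.00 / 7380.00 = 117.70 mm

x_c = 100.00 mm, y_c = 117.70 mm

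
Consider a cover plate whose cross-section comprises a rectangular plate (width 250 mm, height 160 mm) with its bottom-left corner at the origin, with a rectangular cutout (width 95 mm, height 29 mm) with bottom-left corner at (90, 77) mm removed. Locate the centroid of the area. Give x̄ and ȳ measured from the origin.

x̄ = 124.08 mm, ȳ = 79.15 mm

Part | A | x̄ᵢ | ȳᵢ | A·x̄ᵢ | A·ȳᵢ
plate | 40000.00 | 125.00 | 80.00 | 5000000.00 | 3200000.00
hole | -2755.00 | 137.50 | 91.50 | -378812.50 | -252082.50
Σ | 37245.00 |  |  | 4621187.50 | 2947917.50
x̄ = 4621187.50 / 37245.00 = 124.08 mm
ȳ = 2947917.50 / 37245.00 = 79.15 mm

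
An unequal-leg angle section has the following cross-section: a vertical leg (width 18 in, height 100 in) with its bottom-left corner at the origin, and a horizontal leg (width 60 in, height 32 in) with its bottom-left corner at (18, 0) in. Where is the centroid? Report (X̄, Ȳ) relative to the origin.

vertical leg: A = 18 × 100 = 1800.00, centroid at (9.00, 50.00).
horizontal leg: A = 60 × 32 = 1920.00, centroid at (48.00, 16.00).
ΣA = 3720.00 in², ΣAX̄ = 108360.00 in³, ΣAȲ = 120720.00 in³.
X̄ = 108360.00/3720.00 = 29.13 in; Ȳ = 120720.00/3720.00 = 32.45 in.

X̄ = 29.13 in, Ȳ = 32.45 in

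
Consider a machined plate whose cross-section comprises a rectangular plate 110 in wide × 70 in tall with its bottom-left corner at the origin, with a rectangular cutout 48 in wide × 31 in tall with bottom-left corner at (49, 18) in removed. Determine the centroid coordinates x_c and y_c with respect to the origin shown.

x_c = 50.69 in, y_c = 35.36 in

Part | A | x̄ᵢ | ȳᵢ | A·x̄ᵢ | A·ȳᵢ
plate | 7700.00 | 55.00 | 35.00 | 423500.00 | 269500.00
hole | -1488.00 | 73.00 | 33.50 | -108624.00 | -49848.00
Σ | 6212.00 |  |  | 314876.00 | 219652.00
x_c = 314876.00 / 6212.00 = 50.69 in
y_c = 219652.00 / 6212.00 = 35.36 in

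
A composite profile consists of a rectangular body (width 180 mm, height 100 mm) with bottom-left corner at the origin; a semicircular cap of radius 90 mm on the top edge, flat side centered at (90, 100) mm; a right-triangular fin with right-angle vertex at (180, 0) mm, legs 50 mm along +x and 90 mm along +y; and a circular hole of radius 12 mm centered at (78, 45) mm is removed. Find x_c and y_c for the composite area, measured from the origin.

x_c = 97.55 mm, y_c = 83.19 mm

rectangular body: A = 180 × 100 = 18000.00, centroid at (90.00, 50.00).
semicircular top: A = ½π·90² = 12723.45, centroid at (90.00, 138.20).
triangular fin: A = ½·50·90 = 2250.00, centroid at (196.67, 30.00).
hole: A = −π·12² = -452.39, centroid at (78.00, 45.00).
ΣA = 32521.06 mm²
ΣAx_c = (18000.00)(90.00) + (12723.45)(90.00) + (2250.00)(196.67) + (-452.39)(78.00) = 3172324.15 mm³
ΣAy_c = (18000.00)(50.00) + (12723.45)(138.20) + (2250.00)(30.00) + (-452.39)(45.00) = 2705487.50 mm³
x_c = 3172324.15 / 32521.06 = 97.55 mm
y_c = 2705487.50 / 32521.06 = 83.19 mm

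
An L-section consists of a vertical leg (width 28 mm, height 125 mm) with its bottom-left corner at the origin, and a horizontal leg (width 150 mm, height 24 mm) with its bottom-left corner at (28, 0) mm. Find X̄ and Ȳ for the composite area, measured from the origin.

vertical leg: A = 28 × 125 = 3500.00, centroid at (14.00, 62.50).
horizontal leg: A = 150 × 24 = 3600.00, centroid at (103.00, 12.00).
ΣA = 7100.00 mm², ΣAX̄ = 419800.00 mm³, ΣAȲ = 261950.00 mm³.
X̄ = 419800.00/7100.00 = 59.13 mm; Ȳ = 261950.00/7100.00 = 36.89 mm.

X̄ = 59.13 mm, Ȳ = 36.89 mm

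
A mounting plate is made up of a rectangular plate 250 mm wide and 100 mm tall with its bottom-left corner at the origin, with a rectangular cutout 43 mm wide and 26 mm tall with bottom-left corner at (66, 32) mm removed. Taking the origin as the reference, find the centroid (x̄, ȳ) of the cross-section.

x̄ = 126.76 mm, ȳ = 50.23 mm

Part | A | x̄ᵢ | ȳᵢ | A·x̄ᵢ | A·ȳᵢ
plate | 25000.00 | 125.00 | 50.00 | 3125000.00 | 1250000.00
hole | -1118.00 | 87.50 | 45.00 | -97825.00 | -50310.00
Σ | 23882.00 |  |  | 3027175.00 | 1199690.00
x̄ = 3027175.00 / 23882.00 = 126.76 mm
ȳ = 1199690.00 / 23882.00 = 50.23 mm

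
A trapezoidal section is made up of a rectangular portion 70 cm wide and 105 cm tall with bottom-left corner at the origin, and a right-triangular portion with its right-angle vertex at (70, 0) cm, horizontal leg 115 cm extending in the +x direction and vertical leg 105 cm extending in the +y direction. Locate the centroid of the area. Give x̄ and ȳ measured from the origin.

x̄ = 68.07 cm, ȳ = 44.61 cm

Part | A | x̄ᵢ | ȳᵢ | A·x̄ᵢ | A·ȳᵢ
rectangular portion | 7350.00 | 35.00 | 52.50 | 257250.00 | 385875.00
triangular portion | 6037.50 | 108.33 | 35.00 | 654062.50 | 211312.50
Σ | 13387.50 |  |  | 911312.50 | 597187.50
x̄ = 911312.50 / 13387.50 = 68.07 cm
ȳ = 597187.50 / 13387.50 = 44.61 cm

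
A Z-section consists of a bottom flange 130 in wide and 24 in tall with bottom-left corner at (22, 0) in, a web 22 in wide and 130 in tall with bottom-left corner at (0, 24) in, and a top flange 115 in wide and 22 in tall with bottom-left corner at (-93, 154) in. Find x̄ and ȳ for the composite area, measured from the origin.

x̄ = 25.04 in, ȳ = 83.36 in

bottom flange: A = 130 × 24 = 3120.00, centroid at (87.00, 12.00).
web: A = 22 × 130 = 2860.00, centroid at (11.00, 89.00).
top flange: A = 115 × 22 = 2530.00, centroid at (-35.50, 165.00).
ΣA = 8510.00 in²
ΣAx̄ = (3120.00)(87.00) + (2860.00)(11.00) + (2530.00)(-35.50) = 213085.00 in³
ΣAȳ = (3120.00)(12.00) + (2860.00)(89.00) + (2530.00)(165.00) = 709430.00 in³
x̄ = 213085.00 / 8510.00 = 25.04 in
ȳ = 709430.00 / 8510.00 = 83.36 in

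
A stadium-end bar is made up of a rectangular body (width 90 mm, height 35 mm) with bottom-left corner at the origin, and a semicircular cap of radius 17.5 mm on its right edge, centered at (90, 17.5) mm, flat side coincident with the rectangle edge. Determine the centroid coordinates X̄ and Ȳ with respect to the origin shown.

X̄ = 51.95 mm, Ȳ = 17.50 mm

rectangular body: A = 90 × 35 = 3150.00, centroid at (45.00, 17.50).
semicircular end: A = ½π·17.5² = 481.06, centroid at (97.43, 17.50).
ΣA = 3631.06 mm², ΣAX̄ = 188617.99 mm³, ΣAȲ = 63543.49 mm³.
X̄ = 188617.99/3631.06 = 51.95 mm; Ȳ = 63543.49/3631.06 = 17.50 mm.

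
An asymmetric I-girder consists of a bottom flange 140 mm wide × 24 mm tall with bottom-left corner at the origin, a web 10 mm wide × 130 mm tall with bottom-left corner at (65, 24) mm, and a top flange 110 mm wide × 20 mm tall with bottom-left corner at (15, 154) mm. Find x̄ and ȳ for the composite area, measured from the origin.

x̄ = 70.00 mm, ȳ = 75.34 mm

Part | A | x̄ᵢ | ȳᵢ | A·x̄ᵢ | A·ȳᵢ
bottom flange | 3360.00 | 70.00 | 12.00 | 235200.00 | 40320.00
web | 1300.00 | 70.00 | 89.00 | 91000.00 | 115700.00
top flange | 2200.00 | 70.00 | 164.00 | 154000.00 | 360800.00
Σ | 6860.00 |  |  | 480200.00 | 516820.00
x̄ = 480200.00 / 6860.00 = 70.00 mm
ȳ = 516820.00 / 6860.00 = 75.34 mm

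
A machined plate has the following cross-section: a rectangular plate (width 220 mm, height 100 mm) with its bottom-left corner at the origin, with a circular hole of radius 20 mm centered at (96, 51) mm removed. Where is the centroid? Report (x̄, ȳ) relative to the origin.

Part | A | x̄ᵢ | ȳᵢ | A·x̄ᵢ | A·ȳᵢ
plate | 22000.00 | 110.00 | 50.00 | 2420000.00 | 1100000.00
hole | -1256.64 | 96.00 | 51.00 | -120637.16 | -64088.49
Σ | 20743.36 |  |  | 2299362.84 | 1035911.51
x̄ = 2299362.84 / 20743.36 = 110.85 mm
ȳ = 1035911.51 / 20743.36 = 49.94 mm

x̄ = 110.85 mm, ȳ = 49.94 mm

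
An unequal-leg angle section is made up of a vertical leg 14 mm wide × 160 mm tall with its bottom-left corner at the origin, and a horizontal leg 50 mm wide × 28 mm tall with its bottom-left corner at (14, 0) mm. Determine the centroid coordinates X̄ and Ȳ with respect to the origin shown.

vertical leg: A = 14 × 160 = 2240.00, centroid at (7.00, 80.00).
horizontal leg: A = 50 × 28 = 1400.00, centroid at (39.00, 14.00).
ΣA = 3640.00 mm²
ΣAX̄ = (2240.00)(7.00) + (1400.00)(39.00) = 70280.00 mm³
ΣAȲ = (2240.00)(80.00) + (1400.00)(14.00) = 198800.00 mm³
X̄ = 70280.00 / 3640.00 = 19.31 mm
Ȳ = 198800.00 / 3640.00 = 54.62 mm

X̄ = 19.31 mm, Ȳ = 54.62 mm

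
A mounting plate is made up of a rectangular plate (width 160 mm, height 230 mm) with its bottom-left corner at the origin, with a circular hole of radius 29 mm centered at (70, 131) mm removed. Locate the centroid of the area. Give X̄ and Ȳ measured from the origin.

plate: A = 160 × 230 = 36800.00, centroid at (80.00, 115.00).
hole: A = −π·29² = -2642.08, centroid at (70.00, 131.00).
ΣA = 34157.92 mm²
ΣAX̄ = (36800.00)(80.00) + (-2642.08)(70.00) = 2759054.44 mm³
ΣAȲ = (36800.00)(115.00) + (-2642.08)(131.00) = 3885887.60 mm³
X̄ = 2759054.44 / 34157.92 = 80.77 mm
Ȳ = 3885887.60 / 34157.92 = 113.76 mm

X̄ = 80.77 mm, Ȳ = 113.76 mm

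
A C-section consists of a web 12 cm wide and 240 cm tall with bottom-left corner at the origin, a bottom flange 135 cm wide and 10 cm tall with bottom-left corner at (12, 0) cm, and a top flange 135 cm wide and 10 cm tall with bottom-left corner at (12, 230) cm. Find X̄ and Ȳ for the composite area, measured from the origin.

X̄ = 41.56 cm, Ȳ = 120.00 cm

web: A = 12 × 240 = 2880.00, centroid at (6.00, 120.00).
bottom flange: A = 135 × 10 = 1350.00, centroid at (79.50, 5.00).
top flange: A = 135 × 10 = 1350.00, centroid at (79.50, 235.00).
ΣA = 5580.00 cm², ΣAX̄ = 231930.00 cm³, ΣAȲ = 669600.00 cm³.
X̄ = 231930.00/5580.00 = 41.56 cm; Ȳ = 669600.00/5580.00 = 120.00 cm.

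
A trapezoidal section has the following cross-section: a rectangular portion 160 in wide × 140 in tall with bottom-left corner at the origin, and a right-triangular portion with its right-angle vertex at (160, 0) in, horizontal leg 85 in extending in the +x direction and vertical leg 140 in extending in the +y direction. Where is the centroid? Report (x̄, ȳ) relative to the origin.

Part | A | x̄ᵢ | ȳᵢ | A·x̄ᵢ | A·ȳᵢ
rectangular portion | 22400.00 | 80.00 | 70.00 | 1792000.00 | 1568000.00
triangular portion | 5950.00 | 188.33 | 46.67 | 1120583.33 | 277666.67
Σ | 28350.00 |  |  | 2912583.33 | 1845666.67
x̄ = 2912583.33 / 28350.00 = 102.74 in
ȳ = 1845666.67 / 28350.00 = 65.10 in

x̄ = 102.74 in, ȳ = 65.10 in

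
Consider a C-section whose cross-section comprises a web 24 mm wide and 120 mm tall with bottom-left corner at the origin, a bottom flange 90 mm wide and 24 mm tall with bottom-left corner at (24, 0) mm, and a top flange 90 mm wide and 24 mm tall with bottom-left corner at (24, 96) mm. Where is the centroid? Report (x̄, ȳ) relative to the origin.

x̄ = 46.20 mm, ȳ = 60.00 mm

web: A = 24 × 120 = 2880.00, centroid at (12.00, 60.00).
bottom flange: A = 90 × 24 = 2160.00, centroid at (69.00, 12.00).
top flange: A = 90 × 24 = 2160.00, centroid at (69.00, 108.00).
ΣA = 7200.00 mm²
ΣAx̄ = (2880.00)(12.00) + (2160.00)(69.00) + (2160.00)(69.00) = 332640.00 mm³
ΣAȳ = (2880.00)(60.00) + (2160.00)(12.00) + (2160.00)(108.00) = 432000.00 mm³
x̄ = 332640.00 / 7200.00 = 46.20 mm
ȳ = 432000.00 / 7200.00 = 60.00 mm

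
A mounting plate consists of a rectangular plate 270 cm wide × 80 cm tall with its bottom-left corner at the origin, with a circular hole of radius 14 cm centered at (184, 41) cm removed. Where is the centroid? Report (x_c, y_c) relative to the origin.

x_c = 133.56 cm, y_c = 39.97 cm

Part | A | x̄ᵢ | ȳᵢ | A·x̄ᵢ | A·ȳᵢ
plate | 21600.00 | 135.00 | 40.00 | 2916000.00 | 864000.00
hole | -615.75 | 184.00 | 41.00 | -113298.40 | -25245.84
Σ | 20984.25 |  |  | 2802701.60 | 838754.16
x_c = 2802701.60 / 20984.25 = 133.56 cm
y_c = 838754.16 / 20984.25 = 39.97 cm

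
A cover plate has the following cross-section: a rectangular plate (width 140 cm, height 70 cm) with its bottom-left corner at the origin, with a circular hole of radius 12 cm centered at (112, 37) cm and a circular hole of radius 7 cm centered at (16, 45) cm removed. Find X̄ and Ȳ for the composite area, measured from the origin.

Part | A | x̄ᵢ | ȳᵢ | A·x̄ᵢ | A·ȳᵢ
plate | 9800.00 | 70.00 | 35.00 | 686000.00 | 343000.00
hole 1 | -452.39 | 112.00 | 37.00 | -50667.61 | -16738.41
hole 2 | -153.94 | 16.00 | 45.00 | -2463.01 | -6927.21
Σ | 9193.67 |  |  | 632869.39 | 319334.38
X̄ = 632869.39 / 9193.67 = 68.84 cm
Ȳ = 319334.38 / 9193.67 = 34.73 cm

X̄ = 68.84 cm, Ȳ = 34.73 cm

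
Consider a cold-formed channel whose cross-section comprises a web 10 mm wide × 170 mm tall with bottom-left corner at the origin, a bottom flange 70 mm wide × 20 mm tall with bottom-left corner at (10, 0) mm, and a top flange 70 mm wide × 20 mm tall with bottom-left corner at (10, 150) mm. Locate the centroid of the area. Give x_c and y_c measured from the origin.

x_c = 29.89 mm, y_c = 85.00 mm

Part | A | x̄ᵢ | ȳᵢ | A·x̄ᵢ | A·ȳᵢ
web | 1700.00 | 5.00 | 85.00 | 8500.00 | 144500.00
bottom flange | 1400.00 | 45.00 | 10.00 | 63000.00 | 14000.00
top flange | 1400.00 | 45.00 | 160.00 | 63000.00 | 224000.00
Σ | 4500.00 |  |  | 134500.00 | 382500.00
x_c = 134500.00 / 4500.00 = 29.89 mm
y_c = 382500.00 / 4500.00 = 85.00 mm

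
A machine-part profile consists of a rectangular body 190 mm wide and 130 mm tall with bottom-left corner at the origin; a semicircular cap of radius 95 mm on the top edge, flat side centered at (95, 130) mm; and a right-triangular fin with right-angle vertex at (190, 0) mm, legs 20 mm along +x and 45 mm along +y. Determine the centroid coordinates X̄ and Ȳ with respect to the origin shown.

X̄ = 96.16 mm, Ȳ = 102.39 mm

Part | A | x̄ᵢ | ȳᵢ | A·x̄ᵢ | A·ȳᵢ
rectangular body | 24700.00 | 95.00 | 65.00 | 2346500.00 | 1605500.00
semicircular top | 14176.44 | 95.00 | 170.32 | 1346761.50 | 2414520.12
triangular fin | 450.00 | 196.67 | 15.00 | 88500.00 | 6750.00
Σ | 39326.44 |  |  | 3781761.50 | 4026770.12
X̄ = 3781761.50 / 39326.44 = 96.16 mm
Ȳ = 4026770.12 / 39326.44 = 102.39 mm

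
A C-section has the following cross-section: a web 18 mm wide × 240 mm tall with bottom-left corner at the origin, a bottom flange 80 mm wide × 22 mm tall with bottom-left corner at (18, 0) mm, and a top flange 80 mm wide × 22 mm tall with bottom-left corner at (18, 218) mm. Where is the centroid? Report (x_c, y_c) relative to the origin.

x_c = 31.00 mm, y_c = 120.00 mm

Part | A | x̄ᵢ | ȳᵢ | A·x̄ᵢ | A·ȳᵢ
web | 4320.00 | 9.00 | 120.00 | 38880.00 | 518400.00
bottom flange | 1760.00 | 58.00 | 11.00 | 102080.00 | 19360.00
top flange | 1760.00 | 58.00 | 229.00 | 102080.00 | 403040.00
Σ | 7840.00 |  |  | 243040.00 | 940800.00
x_c = 243040.00 / 7840.00 = 31.00 mm
y_c = 940800.00 / 7840.00 = 120.00 mm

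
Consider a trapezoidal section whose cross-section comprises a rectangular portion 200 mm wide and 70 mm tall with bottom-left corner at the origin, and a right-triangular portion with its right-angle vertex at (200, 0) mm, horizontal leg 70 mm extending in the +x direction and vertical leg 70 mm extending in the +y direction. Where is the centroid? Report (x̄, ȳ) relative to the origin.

rectangular portion: A = 200 × 70 = 14000.00, centroid at (100.00, 35.00).
triangular portion: A = ½·70·70 = 2450.00, centroid at (223.33, 23.33).
ΣA = 16450.00 mm²
ΣAx̄ = (14000.00)(100.00) + (2450.00)(223.33) = 1947166.67 mm³
ΣAȳ = (14000.00)(35.00) + (2450.00)(23.33) = 547166.67 mm³
x̄ = 1947166.67 / 16450.00 = 118.37 mm
ȳ = 547166.67 / 16450.00 = 33.26 mm

x̄ = 118.37 mm, ȳ = 33.26 mm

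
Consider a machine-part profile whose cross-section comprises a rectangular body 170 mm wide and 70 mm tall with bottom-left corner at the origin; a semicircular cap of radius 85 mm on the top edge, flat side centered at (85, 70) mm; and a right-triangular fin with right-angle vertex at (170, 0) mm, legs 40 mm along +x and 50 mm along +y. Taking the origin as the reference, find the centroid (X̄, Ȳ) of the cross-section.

X̄ = 89.06 mm, Ȳ = 67.51 mm

rectangular body: A = 170 × 70 = 11900.00, centroid at (85.00, 35.00).
semicircular top: A = ½π·85² = 11349.00, centroid at (85.00, 106.08).
triangular fin: A = ½·40·50 = 1000.00, centroid at (183.33, 16.67).
ΣA = 24249.00 mm², ΣAX̄ = 2159498.63 mm³, ΣAȲ = 1637013.58 mm³.
X̄ = 2159498.63/24249.00 = 89.06 mm; Ȳ = 1637013.58/24249.00 = 67.51 mm.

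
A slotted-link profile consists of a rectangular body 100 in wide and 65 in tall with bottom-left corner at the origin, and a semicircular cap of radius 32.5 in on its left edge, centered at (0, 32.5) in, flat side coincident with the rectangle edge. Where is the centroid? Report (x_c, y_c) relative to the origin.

Part | A | x̄ᵢ | ȳᵢ | A·x̄ᵢ | A·ȳᵢ
rectangular body | 6500.00 | 50.00 | 32.50 | 325000.00 | 211250.00
semicircular end | 1659.15 | -13.79 | 32.50 | -22885.42 | 53922.49
Σ | 8159.15 |  |  | 302114.58 | 265172.49
x_c = 302114.58 / 8159.15 = 37.03 in
y_c = 265172.49 / 8159.15 = 32.50 in

x_c = 37.03 in, y_c = 32.50 in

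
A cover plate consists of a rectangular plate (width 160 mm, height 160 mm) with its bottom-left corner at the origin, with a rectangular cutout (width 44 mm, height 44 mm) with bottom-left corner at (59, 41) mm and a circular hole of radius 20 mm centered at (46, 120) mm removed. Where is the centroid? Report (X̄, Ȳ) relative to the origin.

X̄ = 81.82 mm, Ȳ = 79.23 mm

plate: A = 160 × 160 = 25600.00, centroid at (80.00, 80.00).
hole 1: A = −(44 × 44) = -1936.00, centroid at (81.00, 63.00).
hole 2: A = −π·20² = -1256.64, centroid at (46.00, 120.00).
ΣA = 22407.36 mm², ΣAX̄ = 1833378.70 mm³, ΣAȲ = 1775235.55 mm³.
X̄ = 1833378.70/22407.36 = 81.82 mm; Ȳ = 1775235.55/22407.36 = 79.23 mm.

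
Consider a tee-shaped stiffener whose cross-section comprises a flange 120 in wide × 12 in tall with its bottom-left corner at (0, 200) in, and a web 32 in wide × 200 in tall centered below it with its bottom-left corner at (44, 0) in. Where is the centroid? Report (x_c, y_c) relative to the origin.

x_c = 60.00 in, y_c = 119.47 in

web: A = 32 × 200 = 6400.00, centroid at (60.00, 100.00).
flange: A = 120 × 12 = 1440.00, centroid at (60.00, 206.00).
ΣA = 7840.00 in², ΣAx_c = 470400.00 in³, ΣAy_c = 936640.00 in³.
x_c = 470400.00/7840.00 = 60.00 in; y_c = 936640.00/7840.00 = 119.47 in.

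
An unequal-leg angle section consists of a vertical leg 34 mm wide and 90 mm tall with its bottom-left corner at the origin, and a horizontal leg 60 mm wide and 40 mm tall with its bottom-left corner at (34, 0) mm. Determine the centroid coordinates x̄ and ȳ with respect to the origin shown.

vertical leg: A = 34 × 90 = 3060.00, centroid at (17.00, 45.00).
horizontal leg: A = 60 × 40 = 2400.00, centroid at (64.00, 20.00).
ΣA = 5460.00 mm²
ΣAx̄ = (3060.00)(17.00) + (2400.00)(64.00) = 205620.00 mm³
ΣAȳ = (3060.00)(45.00) + (2400.00)(20.00) = 185700.00 mm³
x̄ = 205620.00 / 5460.00 = 37.66 mm
ȳ = 185700.00 / 5460.00 = 34.01 mm

x̄ = 37.66 mm, ȳ = 34.01 mm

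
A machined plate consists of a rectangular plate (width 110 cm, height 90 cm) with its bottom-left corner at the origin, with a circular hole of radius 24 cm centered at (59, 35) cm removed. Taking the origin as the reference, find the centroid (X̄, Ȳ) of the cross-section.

plate: A = 110 × 90 = 9900.00, centroid at (55.00, 45.00).
hole: A = −π·24² = -1809.56, centroid at (59.00, 35.00).
ΣA = 8090.44 cm², ΣAX̄ = 437736.12 cm³, ΣAȲ = 382165.49 cm³.
X̄ = 437736.12/8090.44 = 54.11 cm; Ȳ = 382165.49/8090.44 = 47.24 cm.

X̄ = 54.11 cm, Ȳ = 47.24 cm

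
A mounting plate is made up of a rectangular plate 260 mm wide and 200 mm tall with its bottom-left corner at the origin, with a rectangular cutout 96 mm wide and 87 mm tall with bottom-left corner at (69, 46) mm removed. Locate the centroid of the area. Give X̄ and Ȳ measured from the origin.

plate: A = 260 × 200 = 52000.00, centroid at (130.00, 100.00).
hole: A = −(96 × 87) = -8352.00, centroid at (117.00, 89.50).
ΣA = 43648.00 mm²
ΣAX̄ = (52000.00)(130.00) + (-8352.00)(117.00) = 5782816.00 mm³
ΣAȲ = (52000.00)(100.00) + (-8352.00)(89.50) = 4452496.00 mm³
X̄ = 5782816.00 / 43648.00 = 132.49 mm
Ȳ = 4452496.00 / 43648.00 = 102.01 mm

X̄ = 132.49 mm, Ȳ = 102.01 mm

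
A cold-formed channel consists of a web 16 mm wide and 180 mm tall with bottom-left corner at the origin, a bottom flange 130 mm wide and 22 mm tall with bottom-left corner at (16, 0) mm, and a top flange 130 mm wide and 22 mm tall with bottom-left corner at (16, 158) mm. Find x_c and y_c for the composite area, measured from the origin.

x_c = 56.55 mm, y_c = 90.00 mm

Part | A | x̄ᵢ | ȳᵢ | A·x̄ᵢ | A·ȳᵢ
web | 2880.00 | 8.00 | 90.00 | 23040.00 | 259200.00
bottom flange | 2860.00 | 81.00 | 11.00 | 231660.00 | 31460.00
top flange | 2860.00 | 81.00 | 169.00 | 231660.00 | 483340.00
Σ | 8600.00 |  |  | 486360.00 | 774000.00
x_c = 486360.00 / 8600.00 = 56.55 mm
y_c = 774000.00 / 8600.00 = 90.00 mm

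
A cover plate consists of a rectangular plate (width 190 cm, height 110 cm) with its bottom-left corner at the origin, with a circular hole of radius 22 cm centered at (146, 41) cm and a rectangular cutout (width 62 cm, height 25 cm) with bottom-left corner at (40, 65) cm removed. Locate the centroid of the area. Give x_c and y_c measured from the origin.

x_c = 92.74 cm, y_c = 54.24 cm

plate: A = 190 × 110 = 20900.00, centroid at (95.00, 55.00).
hole 1: A = −π·22² = -1520.53, centroid at (146.00, 41.00).
hole 2: A = −(62 × 25) = -1550.00, centroid at (71.00, 77.50).
ΣA = 17829.47 cm²
ΣAx_c = (20900.00)(95.00) + (-1520.53)(146.00) + (-1550.00)(71.00) = 1653452.50 cm³
ΣAy_c = (20900.00)(55.00) + (-1520.53)(41.00) + (-1550.00)(77.50) = 967033.24 cm³
x_c = 1653452.50 / 17829.47 = 92.74 cm
y_c = 967033.24 / 17829.47 = 54.24 cm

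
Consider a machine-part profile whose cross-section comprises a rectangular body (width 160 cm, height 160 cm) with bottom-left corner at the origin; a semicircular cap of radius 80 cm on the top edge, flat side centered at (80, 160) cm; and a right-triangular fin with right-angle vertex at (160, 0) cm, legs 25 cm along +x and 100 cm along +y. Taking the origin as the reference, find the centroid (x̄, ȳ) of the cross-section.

Part | A | x̄ᵢ | ȳᵢ | A·x̄ᵢ | A·ȳᵢ
rectangular body | 25600.00 | 80.00 | 80.00 | 2048000.00 | 2048000.00
semicircular top | 10053.10 | 80.00 | 193.95 | 804247.72 | 1949828.77
triangular fin | 1250.00 | 168.33 | 33.33 | 210416.67 | 41666.67
Σ | 36903.10 |  |  | 3062664.39 | 4039495.44
x̄ = 3062664.39 / 36903.10 = 82.99 cm
ȳ = 4039495.44 / 36903.10 = 109.46 cm

x̄ = 82.99 cm, ȳ = 109.46 cm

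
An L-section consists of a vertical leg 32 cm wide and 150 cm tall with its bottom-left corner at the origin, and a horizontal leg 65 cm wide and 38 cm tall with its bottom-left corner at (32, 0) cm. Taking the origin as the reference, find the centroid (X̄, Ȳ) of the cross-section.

X̄ = 32.48 cm, Ȳ = 55.97 cm

Part | A | x̄ᵢ | ȳᵢ | A·x̄ᵢ | A·ȳᵢ
vertical leg | 4800.00 | 16.00 | 75.00 | 76800.00 | 360000.00
horizontal leg | 2470.00 | 64.50 | 19.00 | 159315.00 | 46930.00
Σ | 7270.00 |  |  | 236115.00 | 406930.00
X̄ = 236115.00 / 7270.00 = 32.48 cm
Ȳ = 406930.00 / 7270.00 = 55.97 cm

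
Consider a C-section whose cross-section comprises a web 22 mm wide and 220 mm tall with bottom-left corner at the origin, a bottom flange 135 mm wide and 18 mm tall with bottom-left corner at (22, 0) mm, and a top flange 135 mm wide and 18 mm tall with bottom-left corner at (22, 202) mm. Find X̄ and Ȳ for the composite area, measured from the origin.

web: A = 22 × 220 = 4840.00, centroid at (11.00, 110.00).
bottom flange: A = 135 × 18 = 2430.00, centroid at (89.50, 9.00).
top flange: A = 135 × 18 = 2430.00, centroid at (89.50, 211.00).
ΣA = 9700.00 mm²
ΣAX̄ = (4840.00)(11.00) + (2430.00)(89.50) + (2430.00)(89.50) = 488210.00 mm³
ΣAȲ = (4840.00)(110.00) + (2430.00)(9.00) + (2430.00)(211.00) = 1067000.00 mm³
X̄ = 488210.00 / 9700.00 = 50.33 mm
Ȳ = 1067000.00 / 9700.00 = 110.00 mm

X̄ = 50.33 mm, Ȳ = 110.00 mm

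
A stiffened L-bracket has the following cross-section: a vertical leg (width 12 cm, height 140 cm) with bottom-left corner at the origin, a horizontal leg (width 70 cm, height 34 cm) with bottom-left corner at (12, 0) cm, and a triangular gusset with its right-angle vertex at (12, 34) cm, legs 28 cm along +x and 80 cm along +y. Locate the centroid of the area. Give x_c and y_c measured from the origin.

x_c = 28.15 cm, y_c = 43.63 cm

Part | A | x̄ᵢ | ȳᵢ | A·x̄ᵢ | A·ȳᵢ
vertical leg | 1680.00 | 6.00 | 70.00 | 10080.00 | 117600.00
horizontal leg | 2380.00 | 47.00 | 17.00 | 111860.00 | 40460.00
gusset | 1120.00 | 21.33 | 60.67 | 23893.33 | 67946.67
Σ | 5180.00 |  |  | 145833.33 | 226006.67
x_c = 145833.33 / 5180.00 = 28.15 cm
y_c = 226006.67 / 5180.00 = 43.63 cm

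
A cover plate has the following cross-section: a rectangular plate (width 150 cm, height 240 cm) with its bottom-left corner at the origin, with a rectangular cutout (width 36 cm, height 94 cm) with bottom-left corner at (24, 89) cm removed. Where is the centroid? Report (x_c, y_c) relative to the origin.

x_c = 78.42 cm, y_c = 118.34 cm

Part | A | x̄ᵢ | ȳᵢ | A·x̄ᵢ | A·ȳᵢ
plate | 36000.00 | 75.00 | 120.00 | 2700000.00 | 4320000.00
hole | -3384.00 | 42.00 | 136.00 | -142128.00 | -460224.00
Σ | 32616.00 |  |  | 2557872.00 | 3859776.00
x_c = 2557872.00 / 32616.00 = 78.42 cm
y_c = 3859776.00 / 32616.00 = 118.34 cm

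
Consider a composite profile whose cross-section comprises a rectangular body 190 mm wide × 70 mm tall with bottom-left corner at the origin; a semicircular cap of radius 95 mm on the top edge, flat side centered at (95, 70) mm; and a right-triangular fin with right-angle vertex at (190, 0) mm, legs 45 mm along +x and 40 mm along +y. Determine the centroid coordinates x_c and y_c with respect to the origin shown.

x_c = 98.49 mm, y_c = 71.94 mm

rectangular body: A = 190 × 70 = 13300.00, centroid at (95.00, 35.00).
semicircular top: A = ½π·95² = 14176.44, centroid at (95.00, 110.32).
triangular fin: A = ½·45·40 = 900.00, centroid at (205.00, 13.33).
ΣA = 28376.44 mm², ΣAx_c = 2794761.50 mm³, ΣAy_c = 2041433.91 mm³.
x_c = 2794761.50/28376.44 = 98.49 mm; y_c = 2041433.91/28376.44 = 71.94 mm.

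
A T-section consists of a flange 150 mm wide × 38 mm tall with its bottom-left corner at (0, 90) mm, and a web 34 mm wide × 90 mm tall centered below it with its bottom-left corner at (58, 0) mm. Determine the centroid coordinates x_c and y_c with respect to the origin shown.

x_c = 75.00 mm, y_c = 86.64 mm

web: A = 34 × 90 = 3060.00, centroid at (75.00, 45.00).
flange: A = 150 × 38 = 5700.00, centroid at (75.00, 109.00).
ΣA = 8760.00 mm², ΣAx_c = 657000.00 mm³, ΣAy_c = 759000.00 mm³.
x_c = 657000.00/8760.00 = 75.00 mm; y_c = 759000.00/8760.00 = 86.64 mm.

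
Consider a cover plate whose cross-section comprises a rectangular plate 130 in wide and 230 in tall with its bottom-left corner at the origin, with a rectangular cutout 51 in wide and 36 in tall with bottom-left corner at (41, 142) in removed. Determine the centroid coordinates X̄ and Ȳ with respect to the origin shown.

X̄ = 64.90 in, Ȳ = 112.06 in

plate: A = 130 × 230 = 29900.00, centroid at (65.00, 115.00).
hole: A = −(51 × 36) = -1836.00, centroid at (66.50, 160.00).
ΣA = 28064.00 in², ΣAX̄ = 1821406.00 in³, ΣAȲ = 3144740.00 in³.
X̄ = 1821406.00/28064.00 = 64.90 in; Ȳ = 3144740.00/28064.00 = 112.06 in.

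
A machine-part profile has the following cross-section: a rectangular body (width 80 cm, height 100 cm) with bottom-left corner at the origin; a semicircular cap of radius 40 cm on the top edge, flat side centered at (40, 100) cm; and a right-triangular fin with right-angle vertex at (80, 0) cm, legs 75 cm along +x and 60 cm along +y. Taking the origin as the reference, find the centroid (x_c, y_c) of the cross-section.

rectangular body: A = 80 × 100 = 8000.00, centroid at (40.00, 50.00).
semicircular top: A = ½π·40² = 2513.27, centroid at (40.00, 116.98).
triangular fin: A = ½·75·60 = 2250.00, centroid at (105.00, 20.00).
ΣA = 12763.27 cm², ΣAx_c = 656780.96 cm³, ΣAy_c = 738994.08 cm³.
x_c = 656780.96/12763.27 = 51.46 cm; y_c = 738994.08/12763.27 = 57.90 cm.

x_c = 51.46 cm, y_c = 57.90 cm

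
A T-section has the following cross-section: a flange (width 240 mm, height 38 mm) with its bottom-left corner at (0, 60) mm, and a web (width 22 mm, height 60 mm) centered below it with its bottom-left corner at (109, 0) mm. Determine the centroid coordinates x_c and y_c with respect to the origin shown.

Part | A | x̄ᵢ | ȳᵢ | A·x̄ᵢ | A·ȳᵢ
web | 1320.00 | 120.00 | 30.00 | 158400.00 | 39600.00
flange | 9120.00 | 120.00 | 79.00 | 1094400.00 | 720480.00
Σ | 10440.00 |  |  | 1252800.00 | 760080.00
x_c = 1252800.00 / 10440.00 = 120.00 mm
y_c = 760080.00 / 10440.00 = 72.80 mm

x_c = 120.00 mm, y_c = 72.80 mm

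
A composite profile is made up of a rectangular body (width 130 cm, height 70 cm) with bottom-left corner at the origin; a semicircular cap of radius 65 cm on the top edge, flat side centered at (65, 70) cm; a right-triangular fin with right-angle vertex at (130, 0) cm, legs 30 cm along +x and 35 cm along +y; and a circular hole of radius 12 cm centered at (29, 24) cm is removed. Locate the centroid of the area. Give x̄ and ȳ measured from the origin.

x̄ = 68.52 cm, ȳ = 60.81 cm

rectangular body: A = 130 × 70 = 9100.00, centroid at (65.00, 35.00).
semicircular top: A = ½π·65² = 6636.61, centroid at (65.00, 97.59).
triangular fin: A = ½·30·35 = 525.00, centroid at (140.00, 11.67).
hole: A = −π·12² = -452.39, centroid at (29.00, 24.00).
ΣA = 15809.23 cm², ΣAx̄ = 1083260.65 cm³, ΣAȳ = 961414.00 cm³.
x̄ = 1083260.65/15809.23 = 68.52 cm; ȳ = 961414.00/15809.23 = 60.81 cm.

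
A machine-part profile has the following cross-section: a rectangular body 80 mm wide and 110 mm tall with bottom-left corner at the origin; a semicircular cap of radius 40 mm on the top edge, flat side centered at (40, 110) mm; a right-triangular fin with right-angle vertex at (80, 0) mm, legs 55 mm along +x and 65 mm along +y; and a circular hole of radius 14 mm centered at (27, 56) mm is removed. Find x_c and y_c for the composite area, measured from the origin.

x_c = 48.99 mm, y_c = 64.67 mm

rectangular body: A = 80 × 110 = 8800.00, centroid at (40.00, 55.00).
semicircular top: A = ½π·40² = 2513.27, centroid at (40.00, 126.98).
triangular fin: A = ½·55·65 = 1787.50, centroid at (98.33, 21.67).
hole: A = −π·14² = -615.75, centroid at (27.00, 56.00).
ΣA = 12485.02 mm², ΣAx_c = 611676.49 mm³, ΣAy_c = 807373.87 mm³.
x_c = 611676.49/12485.02 = 48.99 mm; y_c = 807373.87/12485.02 = 64.67 mm.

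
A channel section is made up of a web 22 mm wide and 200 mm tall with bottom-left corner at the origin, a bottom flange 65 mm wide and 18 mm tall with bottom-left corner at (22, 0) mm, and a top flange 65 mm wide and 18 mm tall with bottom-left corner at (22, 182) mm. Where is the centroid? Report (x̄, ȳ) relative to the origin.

Part | A | x̄ᵢ | ȳᵢ | A·x̄ᵢ | A·ȳᵢ
web | 4400.00 | 11.00 | 100.00 | 48400.00 | 440000.00
bottom flange | 1170.00 | 54.50 | 9.00 | 63765.00 | 10530.00
top flange | 1170.00 | 54.50 | 191.00 | 63765.00 | 223470.00
Σ | 6740.00 |  |  | 175930.00 | 674000.00
x̄ = 175930.00 / 6740.00 = 26.10 mm
ȳ = 674000.00 / 6740.00 = 100.00 mm

x̄ = 26.10 mm, ȳ = 100.00 mm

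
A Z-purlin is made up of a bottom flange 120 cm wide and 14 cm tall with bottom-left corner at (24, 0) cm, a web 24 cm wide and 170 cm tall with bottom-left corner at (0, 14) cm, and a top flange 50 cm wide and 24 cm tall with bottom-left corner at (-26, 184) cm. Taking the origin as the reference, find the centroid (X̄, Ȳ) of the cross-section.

X̄ = 27.14 cm, Ȳ = 93.52 cm

bottom flange: A = 120 × 14 = 1680.00, centroid at (84.00, 7.00).
web: A = 24 × 170 = 4080.00, centroid at (12.00, 99.00).
top flange: A = 50 × 24 = 1200.00, centroid at (-1.00, 196.00).
ΣA = 6960.00 cm², ΣAX̄ = 188880.00 cm³, ΣAȲ = 650880.00 cm³.
X̄ = 188880.00/6960.00 = 27.14 cm; Ȳ = 650880.00/6960.00 = 93.52 cm.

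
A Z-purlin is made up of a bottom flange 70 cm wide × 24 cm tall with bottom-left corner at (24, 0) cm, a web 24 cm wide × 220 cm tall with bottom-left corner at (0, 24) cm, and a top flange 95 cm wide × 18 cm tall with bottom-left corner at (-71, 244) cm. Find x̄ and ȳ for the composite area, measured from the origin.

Part | A | x̄ᵢ | ȳᵢ | A·x̄ᵢ | A·ȳᵢ
bottom flange | 1680.00 | 59.00 | 12.00 | 99120.00 | 20160.00
web | 5280.00 | 12.00 | 134.00 | 63360.00 | 707520.00
top flange | 1710.00 | -23.50 | 253.00 | -40185.00 | 432630.00
Σ | 8670.00 |  |  | 122295.00 | 1160310.00
x̄ = 122295.00 / 8670.00 = 14.11 cm
ȳ = 1160310.00 / 8670.00 = 133.83 cm

x̄ = 14.11 cm, ȳ = 133.83 cm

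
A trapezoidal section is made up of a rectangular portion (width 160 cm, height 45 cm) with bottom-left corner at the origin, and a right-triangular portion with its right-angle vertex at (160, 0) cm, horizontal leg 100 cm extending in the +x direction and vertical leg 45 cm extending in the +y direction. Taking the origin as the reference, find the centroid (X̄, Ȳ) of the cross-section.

rectangular portion: A = 160 × 45 = 7200.00, centroid at (80.00, 22.50).
triangular portion: A = ½·100·45 = 2250.00, centroid at (193.33, 15.00).
ΣA = 9450.00 cm², ΣAX̄ = 1011000.00 cm³, ΣAȲ = 195750.00 cm³.
X̄ = 1011000.00/9450.00 = 106.98 cm; Ȳ = 195750.00/9450.00 = 20.71 cm.

X̄ = 106.98 cm, Ȳ = 20.71 cm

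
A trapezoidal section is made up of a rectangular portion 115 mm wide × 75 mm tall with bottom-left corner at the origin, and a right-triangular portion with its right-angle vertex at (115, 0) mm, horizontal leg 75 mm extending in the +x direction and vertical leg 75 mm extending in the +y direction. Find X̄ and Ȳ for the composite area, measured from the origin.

X̄ = 77.79 mm, Ȳ = 34.43 mm

Part | A | x̄ᵢ | ȳᵢ | A·x̄ᵢ | A·ȳᵢ
rectangular portion | 8625.00 | 57.50 | 37.50 | 495937.50 | 323437.50
triangular portion | 2812.50 | 140.00 | 25.00 | 393750.00 | 70312.50
Σ | 11437.50 |  |  | 889687.50 | 393750.00
X̄ = 889687.50 / 11437.50 = 77.79 mm
Ȳ = 393750.00 / 11437.50 = 34.43 mm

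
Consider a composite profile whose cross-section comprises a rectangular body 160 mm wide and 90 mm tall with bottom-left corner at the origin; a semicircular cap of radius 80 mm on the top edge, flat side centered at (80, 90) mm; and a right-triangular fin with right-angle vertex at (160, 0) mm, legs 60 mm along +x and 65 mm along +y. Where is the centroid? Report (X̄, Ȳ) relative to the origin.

X̄ = 87.39 mm, Ȳ = 73.34 mm

rectangular body: A = 160 × 90 = 14400.00, centroid at (80.00, 45.00).
semicircular top: A = ½π·80² = 10053.10, centroid at (80.00, 123.95).
triangular fin: A = ½·60·65 = 1950.00, centroid at (180.00, 21.67).
ΣA = 26403.10 mm², ΣAX̄ = 2307247.72 mm³, ΣAȲ = 1936362.02 mm³.
X̄ = 2307247.72/26403.10 = 87.39 mm; Ȳ = 1936362.02/26403.10 = 73.34 mm.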